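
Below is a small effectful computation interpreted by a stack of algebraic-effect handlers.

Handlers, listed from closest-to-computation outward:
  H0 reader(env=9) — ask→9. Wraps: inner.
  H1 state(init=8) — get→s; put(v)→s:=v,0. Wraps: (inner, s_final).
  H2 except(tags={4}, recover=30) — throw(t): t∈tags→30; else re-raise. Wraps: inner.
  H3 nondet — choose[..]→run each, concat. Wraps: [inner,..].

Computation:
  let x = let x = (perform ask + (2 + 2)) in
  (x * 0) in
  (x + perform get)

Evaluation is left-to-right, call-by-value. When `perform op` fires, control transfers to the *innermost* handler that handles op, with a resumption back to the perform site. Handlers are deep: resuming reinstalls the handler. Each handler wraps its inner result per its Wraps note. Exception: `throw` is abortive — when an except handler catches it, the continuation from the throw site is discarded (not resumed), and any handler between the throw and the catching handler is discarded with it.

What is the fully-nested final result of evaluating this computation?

Working:
ask @ H0 ⇒ 9
get @ H1 ⇒ 8
H0 returns 8
H1 returns (8, 8)
H2 returns (8, 8)
H3 returns [(8, 8)]
= [(8, 8)]

Answer: [(8, 8)]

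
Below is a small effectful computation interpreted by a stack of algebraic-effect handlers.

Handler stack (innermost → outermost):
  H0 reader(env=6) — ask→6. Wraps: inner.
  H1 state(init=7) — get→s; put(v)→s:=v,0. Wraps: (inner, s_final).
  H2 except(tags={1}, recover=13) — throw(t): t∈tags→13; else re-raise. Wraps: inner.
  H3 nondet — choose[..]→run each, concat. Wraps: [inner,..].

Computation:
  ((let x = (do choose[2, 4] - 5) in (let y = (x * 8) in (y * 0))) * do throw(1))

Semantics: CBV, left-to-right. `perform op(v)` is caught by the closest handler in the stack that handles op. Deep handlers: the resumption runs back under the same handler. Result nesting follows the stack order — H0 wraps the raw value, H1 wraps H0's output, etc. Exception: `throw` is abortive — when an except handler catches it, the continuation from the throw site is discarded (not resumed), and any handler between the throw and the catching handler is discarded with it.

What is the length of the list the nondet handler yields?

Answer: 2

Evaluation trace:
choose[2, 4] @ H3
  branch[0] choose=2:
    throw(1) @ H2 caught ⇒ 13
    H3 returns [13]
  branch[1] choose=4:
    throw(1) @ H2 caught ⇒ 13
    H3 returns [13]
= [13, 13]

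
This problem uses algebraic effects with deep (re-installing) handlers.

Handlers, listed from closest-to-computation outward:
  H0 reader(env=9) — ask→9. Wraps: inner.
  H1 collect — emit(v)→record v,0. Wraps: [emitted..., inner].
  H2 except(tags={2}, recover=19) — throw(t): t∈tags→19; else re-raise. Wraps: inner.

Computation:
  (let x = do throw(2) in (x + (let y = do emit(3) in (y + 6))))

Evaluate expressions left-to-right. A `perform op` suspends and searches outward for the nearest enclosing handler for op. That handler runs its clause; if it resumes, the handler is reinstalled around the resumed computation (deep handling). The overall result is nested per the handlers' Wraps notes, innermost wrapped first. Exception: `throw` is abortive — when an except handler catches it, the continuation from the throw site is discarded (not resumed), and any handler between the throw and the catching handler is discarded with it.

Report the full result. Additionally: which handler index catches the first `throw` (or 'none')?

Answer: 19 ; first throw caught by: H2

Evaluation trace:
throw(2) @ H2 caught ⇒ 19
= 19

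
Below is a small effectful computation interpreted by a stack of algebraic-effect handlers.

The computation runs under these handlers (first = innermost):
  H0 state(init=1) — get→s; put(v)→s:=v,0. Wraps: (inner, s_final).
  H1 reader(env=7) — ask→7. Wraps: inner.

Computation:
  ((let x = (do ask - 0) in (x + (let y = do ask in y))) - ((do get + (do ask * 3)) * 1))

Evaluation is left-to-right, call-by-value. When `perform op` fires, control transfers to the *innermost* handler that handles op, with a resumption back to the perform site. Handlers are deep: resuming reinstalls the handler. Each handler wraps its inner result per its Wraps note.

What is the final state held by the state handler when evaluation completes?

Step-by-step:
ask @ H1 ⇒ 7
ask @ H1 ⇒ 7
get @ H0 ⇒ 1
ask @ H1 ⇒ 7
H0 returns (-8, 1)
H1 returns (-8, 1)
= (-8, 1)

Answer: 1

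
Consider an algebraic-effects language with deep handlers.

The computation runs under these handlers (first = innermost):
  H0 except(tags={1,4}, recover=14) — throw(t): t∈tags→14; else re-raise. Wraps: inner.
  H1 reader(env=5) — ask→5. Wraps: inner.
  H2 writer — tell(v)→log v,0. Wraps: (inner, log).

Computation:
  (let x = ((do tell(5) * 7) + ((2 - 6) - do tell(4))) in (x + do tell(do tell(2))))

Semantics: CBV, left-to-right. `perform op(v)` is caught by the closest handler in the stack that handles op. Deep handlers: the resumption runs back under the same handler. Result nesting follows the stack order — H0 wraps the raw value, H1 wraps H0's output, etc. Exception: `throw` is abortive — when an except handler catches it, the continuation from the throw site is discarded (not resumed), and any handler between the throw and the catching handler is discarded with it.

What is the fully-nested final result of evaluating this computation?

Evaluation trace:
tell(5) @ H2 ⇒ log+=5
tell(4) @ H2 ⇒ log+=4
tell(2) @ H2 ⇒ log+=2
tell(0) @ H2 ⇒ log+=0
H0 returns -4
H1 returns -4
H2 returns (-4, (5, 4, 2, 0))
= (-4, (5, 4, 2, 0))

Answer: (-4, (5, 4, 2, 0))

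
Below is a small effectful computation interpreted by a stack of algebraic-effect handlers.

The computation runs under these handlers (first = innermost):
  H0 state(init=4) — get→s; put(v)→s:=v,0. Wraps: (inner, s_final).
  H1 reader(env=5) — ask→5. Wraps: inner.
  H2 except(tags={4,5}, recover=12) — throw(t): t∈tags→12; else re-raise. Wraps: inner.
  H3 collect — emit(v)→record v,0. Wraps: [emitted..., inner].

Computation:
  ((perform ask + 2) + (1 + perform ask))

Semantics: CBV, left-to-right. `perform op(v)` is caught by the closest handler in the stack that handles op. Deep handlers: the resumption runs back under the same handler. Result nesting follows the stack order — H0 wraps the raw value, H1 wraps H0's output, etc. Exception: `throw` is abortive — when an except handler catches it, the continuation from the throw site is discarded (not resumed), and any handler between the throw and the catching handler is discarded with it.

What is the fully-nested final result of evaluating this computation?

Answer: [(13, 4)]

Evaluation trace:
ask @ H1 ⇒ 5
ask @ H1 ⇒ 5
H0 returns (13, 4)
H1 returns (13, 4)
H2 returns (13, 4)
H3 returns [(13, 4)]
= [(13, 4)]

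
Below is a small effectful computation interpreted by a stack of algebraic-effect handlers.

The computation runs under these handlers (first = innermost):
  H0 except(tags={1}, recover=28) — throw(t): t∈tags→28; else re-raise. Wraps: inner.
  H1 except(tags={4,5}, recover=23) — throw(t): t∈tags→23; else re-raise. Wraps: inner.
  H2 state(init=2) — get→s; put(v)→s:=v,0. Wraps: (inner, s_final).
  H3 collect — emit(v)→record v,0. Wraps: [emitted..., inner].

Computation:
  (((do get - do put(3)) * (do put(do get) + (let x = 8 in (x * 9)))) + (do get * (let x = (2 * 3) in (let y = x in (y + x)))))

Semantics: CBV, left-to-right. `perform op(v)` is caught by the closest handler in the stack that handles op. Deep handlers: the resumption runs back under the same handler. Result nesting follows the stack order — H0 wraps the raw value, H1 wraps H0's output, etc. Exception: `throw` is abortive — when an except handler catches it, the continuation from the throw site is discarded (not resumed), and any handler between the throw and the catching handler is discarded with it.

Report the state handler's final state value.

Working:
get @ H2 ⇒ 2
put(3) @ H2 ⇒ s:=3
get @ H2 ⇒ 3
put(3) @ H2 ⇒ s:=3
get @ H2 ⇒ 3
H0 returns 180
H1 returns 180
H2 returns (180, 3)
H3 returns [(180, 3)]
= [(180, 3)]

Answer: 3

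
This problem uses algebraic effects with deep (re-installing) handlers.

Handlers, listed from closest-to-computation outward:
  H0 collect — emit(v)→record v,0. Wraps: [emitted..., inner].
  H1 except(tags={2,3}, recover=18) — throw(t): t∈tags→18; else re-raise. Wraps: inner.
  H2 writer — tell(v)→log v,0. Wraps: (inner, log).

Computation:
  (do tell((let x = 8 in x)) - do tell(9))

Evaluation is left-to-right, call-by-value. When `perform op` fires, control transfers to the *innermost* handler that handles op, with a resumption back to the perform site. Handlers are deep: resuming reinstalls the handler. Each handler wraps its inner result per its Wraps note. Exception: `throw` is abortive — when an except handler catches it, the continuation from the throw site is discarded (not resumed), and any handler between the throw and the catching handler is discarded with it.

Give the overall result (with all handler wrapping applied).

Answer: ([0], (8, 9))

Step-by-step:
tell(8) @ H2 ⇒ log+=8
tell(9) @ H2 ⇒ log+=9
H0 returns [0]
H1 returns [0]
H2 returns ([0], (8, 9))
= ([0], (8, 9))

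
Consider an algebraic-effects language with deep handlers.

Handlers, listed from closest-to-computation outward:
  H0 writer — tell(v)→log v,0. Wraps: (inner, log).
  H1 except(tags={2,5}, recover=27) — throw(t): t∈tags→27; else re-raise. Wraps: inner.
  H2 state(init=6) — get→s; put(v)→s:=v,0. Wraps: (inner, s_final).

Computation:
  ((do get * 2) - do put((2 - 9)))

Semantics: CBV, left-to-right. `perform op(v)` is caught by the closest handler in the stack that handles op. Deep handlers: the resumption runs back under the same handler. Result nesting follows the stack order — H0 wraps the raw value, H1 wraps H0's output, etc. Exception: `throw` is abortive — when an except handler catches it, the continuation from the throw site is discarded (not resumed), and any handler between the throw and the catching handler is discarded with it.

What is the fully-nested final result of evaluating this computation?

Step-by-step:
get @ H2 ⇒ 6
put(-7) @ H2 ⇒ s:=-7
H0 returns (12, ())
H1 returns (12, ())
H2 returns ((12, ()), -7)
= ((12, ()), -7)

Answer: ((12, ()), -7)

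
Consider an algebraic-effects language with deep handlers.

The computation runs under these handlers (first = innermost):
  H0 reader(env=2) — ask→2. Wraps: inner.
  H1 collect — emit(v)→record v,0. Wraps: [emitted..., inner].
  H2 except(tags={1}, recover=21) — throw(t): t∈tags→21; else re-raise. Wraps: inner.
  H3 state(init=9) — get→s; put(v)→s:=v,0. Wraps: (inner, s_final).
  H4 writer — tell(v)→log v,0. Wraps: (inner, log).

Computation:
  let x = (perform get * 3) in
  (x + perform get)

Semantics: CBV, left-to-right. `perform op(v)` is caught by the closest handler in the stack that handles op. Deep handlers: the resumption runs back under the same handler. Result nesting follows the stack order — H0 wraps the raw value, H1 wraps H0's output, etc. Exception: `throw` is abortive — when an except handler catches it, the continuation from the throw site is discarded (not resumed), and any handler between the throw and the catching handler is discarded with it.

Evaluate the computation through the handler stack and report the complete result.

Answer: (([36], 9), ())

Evaluation trace:
get @ H3 ⇒ 9
get @ H3 ⇒ 9
H0 returns 36
H1 returns [36]
H2 returns [36]
H3 returns ([36], 9)
H4 returns (([36], 9), ())
= (([36], 9), ())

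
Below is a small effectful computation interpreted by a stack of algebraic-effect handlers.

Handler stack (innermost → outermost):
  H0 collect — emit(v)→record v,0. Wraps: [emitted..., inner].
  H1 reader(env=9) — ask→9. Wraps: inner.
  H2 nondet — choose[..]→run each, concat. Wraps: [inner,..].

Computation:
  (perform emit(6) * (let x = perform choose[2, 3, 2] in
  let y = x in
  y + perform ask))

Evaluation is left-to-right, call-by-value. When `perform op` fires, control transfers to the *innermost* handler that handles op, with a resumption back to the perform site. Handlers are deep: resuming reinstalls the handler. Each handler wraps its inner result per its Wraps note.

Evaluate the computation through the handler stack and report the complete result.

Step-by-step:
emit(6) @ H0 ⇒ out+=6
choose[2, 3, 2] @ H2
  branch[0] choose=2:
    ask @ H1 ⇒ 9
    H0 returns [6, 0]
    H1 returns [6, 0]
    H2 returns [[6, 0]]
  branch[1] choose=3:
    ask @ H1 ⇒ 9
    H0 returns [6, 0]
    H1 returns [6, 0]
    H2 returns [[6, 0]]
  branch[2] choose=2:
    ask @ H1 ⇒ 9
    H0 returns [6, 0]
    H1 returns [6, 0]
    H2 returns [[6, 0]]
= [[6, 0], [6, 0], [6, 0]]

Answer: [[6, 0], [6, 0], [6, 0]]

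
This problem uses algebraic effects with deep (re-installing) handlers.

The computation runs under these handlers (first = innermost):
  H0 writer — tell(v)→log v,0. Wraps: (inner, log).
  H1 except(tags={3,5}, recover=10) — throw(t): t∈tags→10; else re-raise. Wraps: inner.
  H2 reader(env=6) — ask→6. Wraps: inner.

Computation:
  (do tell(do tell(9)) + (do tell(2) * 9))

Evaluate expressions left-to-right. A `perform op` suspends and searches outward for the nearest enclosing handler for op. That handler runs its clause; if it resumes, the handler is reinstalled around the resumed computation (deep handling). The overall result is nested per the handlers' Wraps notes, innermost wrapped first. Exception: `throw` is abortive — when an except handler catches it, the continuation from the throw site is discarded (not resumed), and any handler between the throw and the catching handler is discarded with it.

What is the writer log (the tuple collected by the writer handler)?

Working:
tell(9) @ H0 ⇒ log+=9
tell(0) @ H0 ⇒ log+=0
tell(2) @ H0 ⇒ log+=2
H0 returns (0, (9, 0, 2))
H1 returns (0, (9, 0, 2))
H2 returns (0, (9, 0, 2))
= (0, (9, 0, 2))

Answer: (9, 0, 2)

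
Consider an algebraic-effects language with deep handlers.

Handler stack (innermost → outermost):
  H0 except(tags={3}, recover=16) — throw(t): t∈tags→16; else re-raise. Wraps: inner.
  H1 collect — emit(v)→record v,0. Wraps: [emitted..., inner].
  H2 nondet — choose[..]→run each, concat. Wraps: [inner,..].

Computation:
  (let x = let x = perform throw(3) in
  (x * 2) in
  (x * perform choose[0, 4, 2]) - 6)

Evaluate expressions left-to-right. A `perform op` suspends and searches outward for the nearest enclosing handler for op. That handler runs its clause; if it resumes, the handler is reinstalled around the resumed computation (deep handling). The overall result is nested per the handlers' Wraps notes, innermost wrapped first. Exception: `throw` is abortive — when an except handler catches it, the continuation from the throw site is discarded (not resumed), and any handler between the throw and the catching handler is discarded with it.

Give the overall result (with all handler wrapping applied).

Working:
throw(3) @ H0 caught ⇒ 16
H1 returns [16]
H2 returns [[16]]
= [[16]]

Answer: [[16]]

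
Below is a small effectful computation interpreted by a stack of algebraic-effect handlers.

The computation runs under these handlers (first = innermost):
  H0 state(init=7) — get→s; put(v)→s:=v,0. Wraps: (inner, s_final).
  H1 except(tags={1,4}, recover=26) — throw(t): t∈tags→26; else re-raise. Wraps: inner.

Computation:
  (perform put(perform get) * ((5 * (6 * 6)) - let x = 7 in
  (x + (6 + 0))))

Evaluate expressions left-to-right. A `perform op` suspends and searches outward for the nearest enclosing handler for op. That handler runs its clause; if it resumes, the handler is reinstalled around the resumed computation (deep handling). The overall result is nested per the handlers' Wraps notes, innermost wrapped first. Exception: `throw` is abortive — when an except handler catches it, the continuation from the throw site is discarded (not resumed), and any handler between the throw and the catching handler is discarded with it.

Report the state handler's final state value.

Step-by-step:
get @ H0 ⇒ 7
put(7) @ H0 ⇒ s:=7
H0 returns (0, 7)
H1 returns (0, 7)
= (0, 7)

Answer: 7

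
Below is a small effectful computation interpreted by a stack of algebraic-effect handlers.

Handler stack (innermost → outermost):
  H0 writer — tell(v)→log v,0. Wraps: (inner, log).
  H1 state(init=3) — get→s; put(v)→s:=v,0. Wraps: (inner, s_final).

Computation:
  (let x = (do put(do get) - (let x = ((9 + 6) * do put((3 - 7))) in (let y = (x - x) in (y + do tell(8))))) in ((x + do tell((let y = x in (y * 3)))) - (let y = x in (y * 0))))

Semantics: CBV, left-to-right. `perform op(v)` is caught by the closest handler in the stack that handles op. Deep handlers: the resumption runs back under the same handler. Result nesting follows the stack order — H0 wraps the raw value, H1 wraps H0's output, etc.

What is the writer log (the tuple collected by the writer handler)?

Answer: (8, 0)

Working:
get @ H1 ⇒ 3
put(3) @ H1 ⇒ s:=3
put(-4) @ H1 ⇒ s:=-4
tell(8) @ H0 ⇒ log+=8
tell(0) @ H0 ⇒ log+=0
H0 returns (0, (8, 0))
H1 returns ((0, (8, 0)), -4)
= ((0, (8, 0)), -4)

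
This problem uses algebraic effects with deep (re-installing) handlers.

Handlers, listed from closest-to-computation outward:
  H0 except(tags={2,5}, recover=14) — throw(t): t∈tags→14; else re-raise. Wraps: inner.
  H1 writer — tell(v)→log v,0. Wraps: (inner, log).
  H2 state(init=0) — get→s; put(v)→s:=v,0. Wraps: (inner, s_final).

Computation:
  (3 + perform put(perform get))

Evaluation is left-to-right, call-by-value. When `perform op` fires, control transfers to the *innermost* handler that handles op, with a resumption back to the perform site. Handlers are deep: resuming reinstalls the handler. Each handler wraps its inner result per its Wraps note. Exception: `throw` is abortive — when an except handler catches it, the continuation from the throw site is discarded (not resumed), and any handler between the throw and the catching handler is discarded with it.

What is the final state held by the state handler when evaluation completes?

Working:
get @ H2 ⇒ 0
put(0) @ H2 ⇒ s:=0
H0 returns 3
H1 returns (3, ())
H2 returns ((3, ()), 0)
= ((3, ()), 0)

Answer: 0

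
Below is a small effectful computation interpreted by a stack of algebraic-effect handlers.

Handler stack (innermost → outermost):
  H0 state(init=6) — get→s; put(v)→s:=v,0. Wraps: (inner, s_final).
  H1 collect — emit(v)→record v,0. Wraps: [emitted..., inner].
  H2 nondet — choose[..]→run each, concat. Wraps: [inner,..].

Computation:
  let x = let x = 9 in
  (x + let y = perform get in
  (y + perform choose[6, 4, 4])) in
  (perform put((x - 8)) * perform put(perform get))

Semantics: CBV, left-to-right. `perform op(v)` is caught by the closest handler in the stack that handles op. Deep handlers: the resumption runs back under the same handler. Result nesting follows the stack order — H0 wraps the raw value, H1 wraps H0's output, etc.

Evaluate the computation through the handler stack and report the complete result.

Step-by-step:
get @ H0 ⇒ 6
choose[6, 4, 4] @ H2
  branch[0] choose=6:
    put(13) @ H0 ⇒ s:=13
    get @ H0 ⇒ 13
    put(13) @ H0 ⇒ s:=13
    H0 returns (0, 13)
    H1 returns [(0, 13)]
    H2 returns [[(0, 13)]]
  branch[1] choose=4:
    put(11) @ H0 ⇒ s:=11
    get @ H0 ⇒ 11
    put(11) @ H0 ⇒ s:=11
    H0 returns (0, 11)
    H1 returns [(0, 11)]
    H2 returns [[(0, 11)]]
  branch[2] choose=4:
    put(11) @ H0 ⇒ s:=11
    get @ H0 ⇒ 11
    put(11) @ H0 ⇒ s:=11
    H0 returns (0, 11)
    H1 returns [(0, 11)]
    H2 returns [[(0, 11)]]
= [[(0, 13)], [(0, 11)], [(0, 11)]]

Answer: [[(0, 13)], [(0, 11)], [(0, 11)]]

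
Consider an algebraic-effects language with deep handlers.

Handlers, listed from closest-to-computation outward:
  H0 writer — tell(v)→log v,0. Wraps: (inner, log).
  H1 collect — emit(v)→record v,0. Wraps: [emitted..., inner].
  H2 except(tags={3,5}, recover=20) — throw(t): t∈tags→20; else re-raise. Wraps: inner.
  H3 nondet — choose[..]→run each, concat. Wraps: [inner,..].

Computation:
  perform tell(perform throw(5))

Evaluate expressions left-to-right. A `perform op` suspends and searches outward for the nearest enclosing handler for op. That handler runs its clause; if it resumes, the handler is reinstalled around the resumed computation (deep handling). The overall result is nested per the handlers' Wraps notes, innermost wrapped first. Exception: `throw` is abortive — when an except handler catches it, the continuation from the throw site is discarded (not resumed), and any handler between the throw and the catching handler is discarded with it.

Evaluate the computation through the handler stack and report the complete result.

Answer: [20]

Working:
throw(5) @ H2 caught ⇒ 20
H3 returns [20]
= [20]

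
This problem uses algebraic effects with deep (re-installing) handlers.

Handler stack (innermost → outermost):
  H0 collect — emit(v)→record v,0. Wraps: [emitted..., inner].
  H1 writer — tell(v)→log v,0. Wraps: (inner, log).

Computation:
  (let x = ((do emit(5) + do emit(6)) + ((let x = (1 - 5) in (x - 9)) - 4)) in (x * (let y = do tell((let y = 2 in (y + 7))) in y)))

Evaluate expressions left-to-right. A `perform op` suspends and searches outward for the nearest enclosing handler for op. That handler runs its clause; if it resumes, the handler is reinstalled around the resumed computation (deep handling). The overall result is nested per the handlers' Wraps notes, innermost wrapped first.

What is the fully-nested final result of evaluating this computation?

Evaluation trace:
emit(5) @ H0 ⇒ out+=5
emit(6) @ H0 ⇒ out+=6
tell(9) @ H1 ⇒ log+=9
H0 returns [5, 6, 0]
H1 returns ([5, 6, 0], (9))
= ([5, 6, 0], (9))

Answer: ([5, 6, 0], (9))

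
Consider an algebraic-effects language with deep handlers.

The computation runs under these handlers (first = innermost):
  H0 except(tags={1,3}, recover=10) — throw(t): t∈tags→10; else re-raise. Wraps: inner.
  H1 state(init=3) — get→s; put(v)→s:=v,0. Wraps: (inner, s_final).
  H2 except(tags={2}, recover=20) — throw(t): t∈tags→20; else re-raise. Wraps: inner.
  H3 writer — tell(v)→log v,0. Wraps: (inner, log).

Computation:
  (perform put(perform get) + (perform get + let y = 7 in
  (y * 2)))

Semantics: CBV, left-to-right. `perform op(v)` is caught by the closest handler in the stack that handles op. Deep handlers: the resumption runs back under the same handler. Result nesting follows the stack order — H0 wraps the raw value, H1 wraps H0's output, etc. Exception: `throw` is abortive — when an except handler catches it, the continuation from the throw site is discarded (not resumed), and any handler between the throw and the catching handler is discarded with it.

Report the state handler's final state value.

Answer: 3

Evaluation trace:
get @ H1 ⇒ 3
put(3) @ H1 ⇒ s:=3
get @ H1 ⇒ 3
H0 returns 17
H1 returns (17, 3)
H2 returns (17, 3)
H3 returns ((17, 3), ())
= ((17, 3), ())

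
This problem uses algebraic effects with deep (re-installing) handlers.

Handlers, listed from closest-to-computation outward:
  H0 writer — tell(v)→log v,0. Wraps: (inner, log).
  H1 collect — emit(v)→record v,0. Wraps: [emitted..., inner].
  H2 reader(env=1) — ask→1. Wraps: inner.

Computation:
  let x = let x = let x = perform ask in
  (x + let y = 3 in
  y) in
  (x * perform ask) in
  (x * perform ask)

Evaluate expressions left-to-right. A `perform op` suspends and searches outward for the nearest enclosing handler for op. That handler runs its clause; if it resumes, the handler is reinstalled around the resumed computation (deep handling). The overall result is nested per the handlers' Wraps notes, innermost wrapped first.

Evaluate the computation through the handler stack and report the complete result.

Answer: [(4, ())]

Step-by-step:
ask @ H2 ⇒ 1
ask @ H2 ⇒ 1
ask @ H2 ⇒ 1
H0 returns (4, ())
H1 returns [(4, ())]
H2 returns [(4, ())]
= [(4, ())]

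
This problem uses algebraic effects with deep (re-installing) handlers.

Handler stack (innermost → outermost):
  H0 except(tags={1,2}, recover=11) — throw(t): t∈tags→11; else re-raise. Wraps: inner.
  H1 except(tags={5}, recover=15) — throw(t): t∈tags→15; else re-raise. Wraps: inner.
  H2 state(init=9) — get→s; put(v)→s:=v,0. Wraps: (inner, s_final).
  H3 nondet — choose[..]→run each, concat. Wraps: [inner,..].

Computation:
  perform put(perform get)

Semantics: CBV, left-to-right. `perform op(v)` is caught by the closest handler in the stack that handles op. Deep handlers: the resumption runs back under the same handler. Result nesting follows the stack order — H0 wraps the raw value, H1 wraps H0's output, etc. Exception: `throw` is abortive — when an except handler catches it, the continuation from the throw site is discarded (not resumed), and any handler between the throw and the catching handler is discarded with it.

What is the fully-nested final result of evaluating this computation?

Step-by-step:
get @ H2 ⇒ 9
put(9) @ H2 ⇒ s:=9
H0 returns 0
H1 returns 0
H2 returns (0, 9)
H3 returns [(0, 9)]
= [(0, 9)]

Answer: [(0, 9)]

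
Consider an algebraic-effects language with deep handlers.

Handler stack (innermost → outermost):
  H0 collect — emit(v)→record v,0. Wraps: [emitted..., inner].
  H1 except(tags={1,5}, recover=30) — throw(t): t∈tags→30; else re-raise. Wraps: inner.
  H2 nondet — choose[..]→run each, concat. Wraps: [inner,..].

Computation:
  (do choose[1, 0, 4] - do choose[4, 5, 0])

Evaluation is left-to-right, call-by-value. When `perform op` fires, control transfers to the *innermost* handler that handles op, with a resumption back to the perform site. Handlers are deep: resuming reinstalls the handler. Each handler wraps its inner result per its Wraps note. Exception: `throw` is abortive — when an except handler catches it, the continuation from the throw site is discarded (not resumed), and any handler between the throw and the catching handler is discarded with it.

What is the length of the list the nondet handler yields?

Evaluation trace:
choose[1, 0, 4] @ H2
  branch[0] choose=1:
    choose[4, 5, 0] @ H2
      branch[0] choose=4:
        H0 returns [-3]
        H1 returns [-3]
        H2 returns [[-3]]
      branch[1] choose=5:
        H0 returns [-4]
        H1 returns [-4]
        H2 returns [[-4]]
      branch[2] choose=0:
        H0 returns [1]
        H1 returns [1]
        H2 returns [[1]]
  branch[1] choose=0:
    choose[4, 5, 0] @ H2
      branch[0] choose=4:
        H0 returns [-4]
        H1 returns [-4]
        H2 returns [[-4]]
      branch[1] choose=5:
        H0 returns [-5]
        H1 returns [-5]
        H2 returns [[-5]]
      branch[2] choose=0:
        H0 returns [0]
        H1 returns [0]
        H2 returns [[0]]
  branch[2] choose=4:
    choose[4, 5, 0] @ H2
      branch[0] choose=4:
        H0 returns [0]
        H1 returns [0]
        H2 returns [[0]]
      branch[1] choose=5:
        H0 returns [-1]
        H1 returns [-1]
        H2 returns [[-1]]
      branch[2] choose=0:
        H0 returns [4]
        H1 returns [4]
        H2 returns [[4]]
= [[-3], [-4], [1], [-4], [-5], [0], [0], [-1], [4]]

Answer: 9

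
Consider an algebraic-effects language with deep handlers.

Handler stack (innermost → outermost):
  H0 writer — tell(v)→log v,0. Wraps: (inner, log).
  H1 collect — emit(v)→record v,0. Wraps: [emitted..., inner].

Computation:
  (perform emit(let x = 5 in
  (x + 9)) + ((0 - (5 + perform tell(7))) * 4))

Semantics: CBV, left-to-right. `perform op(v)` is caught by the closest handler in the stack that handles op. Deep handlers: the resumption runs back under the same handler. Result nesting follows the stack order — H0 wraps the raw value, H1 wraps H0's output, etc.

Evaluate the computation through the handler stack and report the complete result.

Answer: [14, (-20, (7))]

Step-by-step:
emit(14) @ H1 ⇒ out+=14
tell(7) @ H0 ⇒ log+=7
H0 returns (-20, (7))
H1 returns [14, (-20, (7))]
= [14, (-20, (7))]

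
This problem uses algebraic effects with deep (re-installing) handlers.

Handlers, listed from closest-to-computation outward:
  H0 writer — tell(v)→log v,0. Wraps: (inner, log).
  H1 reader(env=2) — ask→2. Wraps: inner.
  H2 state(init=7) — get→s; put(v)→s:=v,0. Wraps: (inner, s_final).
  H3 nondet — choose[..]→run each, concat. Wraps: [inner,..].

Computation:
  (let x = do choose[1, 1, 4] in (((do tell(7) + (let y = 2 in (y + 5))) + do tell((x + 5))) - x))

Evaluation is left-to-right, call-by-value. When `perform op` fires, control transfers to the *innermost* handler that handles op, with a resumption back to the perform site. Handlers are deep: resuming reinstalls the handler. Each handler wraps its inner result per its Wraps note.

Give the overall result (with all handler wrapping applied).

Answer: [((6, (7, 6)), 7), ((6, (7, 6)), 7), ((3, (7, 9)), 7)]

Step-by-step:
choose[1, 1, 4] @ H3
  branch[0] choose=1:
    tell(7) @ H0 ⇒ log+=7
    tell(6) @ H0 ⇒ log+=6
    H0 returns (6, (7, 6))
    H1 returns (6, (7, 6))
    H2 returns ((6, (7, 6)), 7)
    H3 returns [((6, (7, 6)), 7)]
  branch[1] choose=1:
    tell(7) @ H0 ⇒ log+=7
    tell(6) @ H0 ⇒ log+=6
    H0 returns (6, (7, 6))
    H1 returns (6, (7, 6))
    H2 returns ((6, (7, 6)), 7)
    H3 returns [((6, (7, 6)), 7)]
  branch[2] choose=4:
    tell(7) @ H0 ⇒ log+=7
    tell(9) @ H0 ⇒ log+=9
    H0 returns (3, (7, 9))
    H1 returns (3, (7, 9))
    H2 returns ((3, (7, 9)), 7)
    H3 returns [((3, (7, 9)), 7)]
= [((6, (7, 6)), 7), ((6, (7, 6)), 7), ((3, (7, 9)), 7)]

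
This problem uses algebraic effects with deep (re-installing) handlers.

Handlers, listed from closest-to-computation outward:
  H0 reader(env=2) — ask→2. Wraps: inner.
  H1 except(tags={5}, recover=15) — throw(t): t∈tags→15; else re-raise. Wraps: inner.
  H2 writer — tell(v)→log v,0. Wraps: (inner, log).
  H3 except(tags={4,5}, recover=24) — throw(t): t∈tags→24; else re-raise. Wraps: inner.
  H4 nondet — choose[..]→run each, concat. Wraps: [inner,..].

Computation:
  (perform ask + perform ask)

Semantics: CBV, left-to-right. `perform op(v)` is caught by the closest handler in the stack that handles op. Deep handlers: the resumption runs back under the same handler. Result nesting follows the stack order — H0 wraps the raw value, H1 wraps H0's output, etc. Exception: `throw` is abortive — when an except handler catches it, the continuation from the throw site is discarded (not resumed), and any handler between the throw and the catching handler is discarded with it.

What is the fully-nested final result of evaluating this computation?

Evaluation trace:
ask @ H0 ⇒ 2
ask @ H0 ⇒ 2
H0 returns 4
H1 returns 4
H2 returns (4, ())
H3 returns (4, ())
H4 returns [(4, ())]
= [(4, ())]

Answer: [(4, ())]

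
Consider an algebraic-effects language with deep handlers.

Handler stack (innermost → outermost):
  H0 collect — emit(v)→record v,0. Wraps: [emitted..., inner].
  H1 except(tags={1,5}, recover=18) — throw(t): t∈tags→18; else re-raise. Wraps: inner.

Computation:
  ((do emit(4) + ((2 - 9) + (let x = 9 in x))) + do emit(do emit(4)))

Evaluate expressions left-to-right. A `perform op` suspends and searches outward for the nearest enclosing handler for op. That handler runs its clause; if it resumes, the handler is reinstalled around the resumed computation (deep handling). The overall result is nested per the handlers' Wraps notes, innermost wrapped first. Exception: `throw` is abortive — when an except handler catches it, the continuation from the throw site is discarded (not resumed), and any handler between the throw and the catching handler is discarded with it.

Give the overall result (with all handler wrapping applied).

Answer: [4, 4, 0, 2]

Step-by-step:
emit(4) @ H0 ⇒ out+=4
emit(4) @ H0 ⇒ out+=4
emit(0) @ H0 ⇒ out+=0
H0 returns [4, 4, 0, 2]
H1 returns [4, 4, 0, 2]
= [4, 4, 0, 2]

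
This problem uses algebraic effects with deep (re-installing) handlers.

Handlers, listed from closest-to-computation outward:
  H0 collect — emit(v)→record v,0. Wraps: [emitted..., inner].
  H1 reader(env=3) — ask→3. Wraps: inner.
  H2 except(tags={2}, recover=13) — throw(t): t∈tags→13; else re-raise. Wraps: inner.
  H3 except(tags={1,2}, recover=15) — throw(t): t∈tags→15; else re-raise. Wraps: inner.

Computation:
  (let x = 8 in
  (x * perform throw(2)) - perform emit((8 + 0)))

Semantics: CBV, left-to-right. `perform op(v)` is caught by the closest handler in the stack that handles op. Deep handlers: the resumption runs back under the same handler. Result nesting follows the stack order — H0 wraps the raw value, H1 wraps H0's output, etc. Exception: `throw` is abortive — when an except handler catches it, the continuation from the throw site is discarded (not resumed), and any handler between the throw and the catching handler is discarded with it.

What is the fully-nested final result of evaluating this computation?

Answer: 13

Step-by-step:
throw(2) @ H2 caught ⇒ 13
H3 returns 13
= 13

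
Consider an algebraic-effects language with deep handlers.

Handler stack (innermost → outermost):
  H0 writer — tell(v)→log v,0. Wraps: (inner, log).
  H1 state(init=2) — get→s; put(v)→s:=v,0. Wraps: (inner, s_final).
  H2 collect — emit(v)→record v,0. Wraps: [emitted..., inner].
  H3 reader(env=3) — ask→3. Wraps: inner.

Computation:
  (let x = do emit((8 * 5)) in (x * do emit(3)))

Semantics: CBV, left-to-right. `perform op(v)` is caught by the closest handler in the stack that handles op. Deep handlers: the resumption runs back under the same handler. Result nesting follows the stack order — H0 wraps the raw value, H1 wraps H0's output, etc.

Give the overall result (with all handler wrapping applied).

Answer: [40, 3, ((0, ()), 2)]

Step-by-step:
emit(40) @ H2 ⇒ out+=40
emit(3) @ H2 ⇒ out+=3
H0 returns (0, ())
H1 returns ((0, ()), 2)
H2 returns [40, 3, ((0, ()), 2)]
H3 returns [40, 3, ((0, ()), 2)]
= [40, 3, ((0, ()), 2)]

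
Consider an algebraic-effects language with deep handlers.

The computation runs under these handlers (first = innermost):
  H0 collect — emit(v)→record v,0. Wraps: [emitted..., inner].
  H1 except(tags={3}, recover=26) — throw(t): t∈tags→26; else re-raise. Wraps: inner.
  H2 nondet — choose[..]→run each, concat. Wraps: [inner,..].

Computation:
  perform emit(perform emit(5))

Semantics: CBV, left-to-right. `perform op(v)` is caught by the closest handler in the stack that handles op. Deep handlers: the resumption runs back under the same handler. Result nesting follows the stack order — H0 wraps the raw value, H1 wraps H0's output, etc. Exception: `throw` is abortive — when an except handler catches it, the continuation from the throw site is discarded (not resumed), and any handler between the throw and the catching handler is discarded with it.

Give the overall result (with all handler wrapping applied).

Answer: [[5, 0, 0]]

Working:
emit(5) @ H0 ⇒ out+=5
emit(0) @ H0 ⇒ out+=0
H0 returns [5, 0, 0]
H1 returns [5, 0, 0]
H2 returns [[5, 0, 0]]
= [[5, 0, 0]]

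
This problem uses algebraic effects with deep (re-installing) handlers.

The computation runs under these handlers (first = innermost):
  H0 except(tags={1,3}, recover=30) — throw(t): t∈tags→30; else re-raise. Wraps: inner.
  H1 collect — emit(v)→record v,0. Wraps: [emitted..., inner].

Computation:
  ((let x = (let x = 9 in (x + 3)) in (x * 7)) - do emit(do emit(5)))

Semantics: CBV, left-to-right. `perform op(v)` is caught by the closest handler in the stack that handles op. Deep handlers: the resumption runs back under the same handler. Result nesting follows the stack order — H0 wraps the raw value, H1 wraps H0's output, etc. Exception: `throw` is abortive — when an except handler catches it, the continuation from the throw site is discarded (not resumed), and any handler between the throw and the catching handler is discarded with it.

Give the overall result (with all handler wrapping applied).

Answer: [5, 0, 84]

Evaluation trace:
emit(5) @ H1 ⇒ out+=5
emit(0) @ H1 ⇒ out+=0
H0 returns 84
H1 returns [5, 0, 84]
= [5, 0, 84]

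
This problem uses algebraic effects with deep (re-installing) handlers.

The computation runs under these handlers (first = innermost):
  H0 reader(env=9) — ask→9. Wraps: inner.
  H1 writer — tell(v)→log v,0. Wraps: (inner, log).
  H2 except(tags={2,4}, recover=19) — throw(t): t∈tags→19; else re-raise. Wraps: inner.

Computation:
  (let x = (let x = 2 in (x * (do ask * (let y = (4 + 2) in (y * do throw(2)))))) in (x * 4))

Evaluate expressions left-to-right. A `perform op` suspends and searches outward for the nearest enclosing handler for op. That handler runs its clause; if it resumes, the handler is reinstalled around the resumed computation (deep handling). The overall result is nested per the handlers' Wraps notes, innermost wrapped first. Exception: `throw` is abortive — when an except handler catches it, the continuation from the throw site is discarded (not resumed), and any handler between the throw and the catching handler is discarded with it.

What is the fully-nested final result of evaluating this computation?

Answer: 19

Evaluation trace:
ask @ H0 ⇒ 9
throw(2) @ H2 caught ⇒ 19
= 19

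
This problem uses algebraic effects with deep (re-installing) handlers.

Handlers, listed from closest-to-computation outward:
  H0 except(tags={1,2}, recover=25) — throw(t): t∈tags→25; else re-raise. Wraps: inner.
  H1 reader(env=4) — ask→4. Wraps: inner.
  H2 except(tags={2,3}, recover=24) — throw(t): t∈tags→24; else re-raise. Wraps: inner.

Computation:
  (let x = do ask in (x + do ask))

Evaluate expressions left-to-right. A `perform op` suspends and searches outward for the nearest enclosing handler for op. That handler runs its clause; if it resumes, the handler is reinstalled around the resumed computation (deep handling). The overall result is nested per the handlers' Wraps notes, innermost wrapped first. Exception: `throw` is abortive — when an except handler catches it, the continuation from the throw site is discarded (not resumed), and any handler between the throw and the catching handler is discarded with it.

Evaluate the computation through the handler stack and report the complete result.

Evaluation trace:
ask @ H1 ⇒ 4
ask @ H1 ⇒ 4
H0 returns 8
H1 returns 8
H2 returns 8
= 8

Answer: 8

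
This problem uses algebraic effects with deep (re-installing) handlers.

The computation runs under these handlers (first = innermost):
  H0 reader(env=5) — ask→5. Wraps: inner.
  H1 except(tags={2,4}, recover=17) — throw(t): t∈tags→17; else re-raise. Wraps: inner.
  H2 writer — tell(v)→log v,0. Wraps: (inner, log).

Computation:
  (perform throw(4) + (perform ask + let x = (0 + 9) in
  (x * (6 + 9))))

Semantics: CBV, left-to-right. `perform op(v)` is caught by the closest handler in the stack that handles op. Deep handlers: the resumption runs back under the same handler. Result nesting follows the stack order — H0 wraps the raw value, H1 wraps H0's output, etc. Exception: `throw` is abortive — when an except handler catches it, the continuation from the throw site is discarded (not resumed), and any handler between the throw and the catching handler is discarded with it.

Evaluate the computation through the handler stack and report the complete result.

Step-by-step:
throw(4) @ H1 caught ⇒ 17
H2 returns (17, ())
= (17, ())

Answer: (17, ())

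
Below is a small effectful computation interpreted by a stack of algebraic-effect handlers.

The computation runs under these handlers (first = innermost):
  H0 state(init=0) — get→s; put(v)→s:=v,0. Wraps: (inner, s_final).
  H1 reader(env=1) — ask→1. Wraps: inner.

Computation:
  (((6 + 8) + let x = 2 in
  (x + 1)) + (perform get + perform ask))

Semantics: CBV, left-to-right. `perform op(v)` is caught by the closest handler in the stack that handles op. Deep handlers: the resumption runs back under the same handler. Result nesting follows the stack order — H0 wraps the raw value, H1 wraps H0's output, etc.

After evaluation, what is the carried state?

Step-by-step:
get @ H0 ⇒ 0
ask @ H1 ⇒ 1
H0 returns (18, 0)
H1 returns (18, 0)
= (18, 0)

Answer: 0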